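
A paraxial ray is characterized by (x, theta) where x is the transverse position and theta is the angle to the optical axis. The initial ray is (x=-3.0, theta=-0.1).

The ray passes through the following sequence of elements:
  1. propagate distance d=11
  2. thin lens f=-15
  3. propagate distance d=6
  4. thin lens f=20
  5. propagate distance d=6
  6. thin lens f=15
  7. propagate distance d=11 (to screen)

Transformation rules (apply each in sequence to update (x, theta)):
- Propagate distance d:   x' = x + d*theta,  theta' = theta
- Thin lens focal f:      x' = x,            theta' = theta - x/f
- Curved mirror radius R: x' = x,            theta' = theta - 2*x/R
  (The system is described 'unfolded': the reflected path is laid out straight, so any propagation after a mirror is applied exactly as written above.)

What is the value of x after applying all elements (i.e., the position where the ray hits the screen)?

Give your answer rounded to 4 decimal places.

Initial: x=-3.0000 theta=-0.1000
After 1 (propagate distance d=11): x=-4.1000 theta=-0.1000
After 2 (thin lens f=-15): x=-4.1000 theta=-28/75 (≈-0.3733)
After 3 (propagate distance d=6): x=-6.3400 theta=-28/75 (≈-0.3733)
After 4 (thin lens f=20): x=-6.3400 theta=-169/3000 (≈-0.0563)
After 5 (propagate distance d=6): x=-6.6780 theta=-169/3000 (≈-0.0563)
After 6 (thin lens f=15): x=-6.6780 theta=5833/15000 (≈0.3889)
After 7 (propagate distance d=11 (to screen)): x=-36007/15000 (≈-2.4005) theta=5833/15000 (≈0.3889)
Rounded to 4 decimal places: x = -2.4005

Answer: -2.4005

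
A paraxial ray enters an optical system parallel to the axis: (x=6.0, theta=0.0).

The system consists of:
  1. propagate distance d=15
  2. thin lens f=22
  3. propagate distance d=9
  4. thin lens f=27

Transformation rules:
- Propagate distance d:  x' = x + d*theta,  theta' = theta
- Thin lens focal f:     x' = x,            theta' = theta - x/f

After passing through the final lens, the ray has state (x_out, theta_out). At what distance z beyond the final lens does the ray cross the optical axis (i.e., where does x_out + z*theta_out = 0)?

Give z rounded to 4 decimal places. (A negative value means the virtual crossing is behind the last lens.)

Initial: x=6.0000 theta=0.0000
After 1 (propagate distance d=15): x=6.0000 theta=0.0000
After 2 (thin lens f=22): x=6.0000 theta=-3/11 (≈-0.2727)
After 3 (propagate distance d=9): x=39/11 (≈3.5455) theta=-3/11 (≈-0.2727)
After 4 (thin lens f=27): x=39/11 (≈3.5455) theta=-40/99 (≈-0.4040)
z_focus = -x_out/theta_out = -(39/11)/(-40/99) = 8.7750
Rounded to 4 decimal places: z = 8.7750

Answer: 8.7750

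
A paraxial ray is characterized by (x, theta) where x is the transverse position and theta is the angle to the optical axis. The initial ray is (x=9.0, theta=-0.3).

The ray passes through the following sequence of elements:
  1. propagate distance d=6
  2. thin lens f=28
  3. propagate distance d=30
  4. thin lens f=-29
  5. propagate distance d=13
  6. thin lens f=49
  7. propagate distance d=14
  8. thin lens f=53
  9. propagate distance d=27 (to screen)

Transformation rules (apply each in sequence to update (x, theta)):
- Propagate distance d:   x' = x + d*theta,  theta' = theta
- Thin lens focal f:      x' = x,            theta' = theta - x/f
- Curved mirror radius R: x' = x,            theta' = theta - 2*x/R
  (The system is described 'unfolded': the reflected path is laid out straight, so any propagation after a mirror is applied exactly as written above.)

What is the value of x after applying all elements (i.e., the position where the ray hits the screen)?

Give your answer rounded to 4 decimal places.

Answer: -25.7632

Derivation:
Initial: x=9.0000 theta=-0.3000
After 1 (propagate distance d=6): x=7.2000 theta=-0.3000
After 2 (thin lens f=28): x=7.2000 theta=-39/70 (≈-0.5571)
After 3 (propagate distance d=30): x=-333/35 (≈-9.5143) theta=-39/70 (≈-0.5571)
After 4 (thin lens f=-29): x=-333/35 (≈-9.5143) theta=-1797/2030 (≈-0.8852)
After 5 (propagate distance d=13): x=-8535/406 (≈-21.0222) theta=-1797/2030 (≈-0.8852)
After 6 (thin lens f=49): x=-8535/406 (≈-21.0222) theta=-22689/49735 (≈-0.4562)
After 7 (propagate distance d=14): x=-389481/14210 (≈-27.4089) theta=-22689/49735 (≈-0.4562)
After 8 (thin lens f=53): x=-389481/14210 (≈-27.4089) theta=321333/5271910 (≈0.0610)
After 9 (propagate distance d=27 (to screen)): x=-13582146/527191 (≈-25.7632) theta=321333/5271910 (≈0.0610)
Rounded to 4 decimal places: x = -25.7632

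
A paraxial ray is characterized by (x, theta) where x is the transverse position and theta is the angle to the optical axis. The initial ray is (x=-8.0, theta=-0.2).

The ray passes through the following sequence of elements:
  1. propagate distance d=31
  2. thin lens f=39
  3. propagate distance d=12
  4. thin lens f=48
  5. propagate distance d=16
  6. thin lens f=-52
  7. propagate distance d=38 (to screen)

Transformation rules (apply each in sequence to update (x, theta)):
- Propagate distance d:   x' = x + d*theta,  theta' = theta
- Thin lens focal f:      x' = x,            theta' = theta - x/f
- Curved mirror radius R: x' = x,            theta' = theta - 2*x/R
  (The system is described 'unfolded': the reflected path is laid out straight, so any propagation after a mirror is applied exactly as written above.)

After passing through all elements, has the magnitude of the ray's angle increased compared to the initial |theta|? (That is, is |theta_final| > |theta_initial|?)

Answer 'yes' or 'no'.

Initial: x=-8.0000 theta=-0.2000
After 1 (propagate distance d=31): x=-14.2000 theta=-0.2000
After 2 (thin lens f=39): x=-14.2000 theta=32/195 (≈0.1641)
After 3 (propagate distance d=12): x=-159/13 (≈-12.2308) theta=32/195 (≈0.1641)
After 4 (thin lens f=48): x=-159/13 (≈-12.2308) theta=1307/3120 (≈0.4189)
After 5 (propagate distance d=16): x=-1078/195 (≈-5.5282) theta=1307/3120 (≈0.4189)
After 6 (thin lens f=-52): x=-1078/195 (≈-5.5282) theta=12679/40560 (≈0.3126)
After 7 (propagate distance d=38 (to screen)): x=128789/20280 (≈6.3505) theta=12679/40560 (≈0.3126)
|theta_initial|=0.2000 |theta_final|=12679/40560 (≈0.3126) -> increased

Answer: yes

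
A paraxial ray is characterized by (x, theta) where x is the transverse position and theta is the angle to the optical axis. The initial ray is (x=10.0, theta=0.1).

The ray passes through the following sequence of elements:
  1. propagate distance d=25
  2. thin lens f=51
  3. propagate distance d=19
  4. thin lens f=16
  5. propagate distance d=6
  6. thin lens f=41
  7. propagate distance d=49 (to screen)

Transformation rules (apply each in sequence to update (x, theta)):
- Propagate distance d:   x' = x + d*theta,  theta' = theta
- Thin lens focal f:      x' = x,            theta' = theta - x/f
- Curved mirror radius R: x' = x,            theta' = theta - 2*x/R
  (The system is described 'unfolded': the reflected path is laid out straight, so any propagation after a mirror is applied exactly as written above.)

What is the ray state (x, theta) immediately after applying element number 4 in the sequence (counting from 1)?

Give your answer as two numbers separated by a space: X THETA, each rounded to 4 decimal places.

Initial: x=10.0000 theta=0.1000
After 1 (propagate distance d=25): x=12.5000 theta=0.1000
After 2 (thin lens f=51): x=12.5000 theta=-37/255 (≈-0.1451)
After 3 (propagate distance d=19): x=4969/510 (≈9.7431) theta=-37/255 (≈-0.1451)
After 4 (thin lens f=16): x=4969/510 (≈9.7431) theta=-2051/2720 (≈-0.7540)
Rounded to 4 decimal places: x = 9.7431, theta = -0.7540

Answer: 9.7431 -0.7540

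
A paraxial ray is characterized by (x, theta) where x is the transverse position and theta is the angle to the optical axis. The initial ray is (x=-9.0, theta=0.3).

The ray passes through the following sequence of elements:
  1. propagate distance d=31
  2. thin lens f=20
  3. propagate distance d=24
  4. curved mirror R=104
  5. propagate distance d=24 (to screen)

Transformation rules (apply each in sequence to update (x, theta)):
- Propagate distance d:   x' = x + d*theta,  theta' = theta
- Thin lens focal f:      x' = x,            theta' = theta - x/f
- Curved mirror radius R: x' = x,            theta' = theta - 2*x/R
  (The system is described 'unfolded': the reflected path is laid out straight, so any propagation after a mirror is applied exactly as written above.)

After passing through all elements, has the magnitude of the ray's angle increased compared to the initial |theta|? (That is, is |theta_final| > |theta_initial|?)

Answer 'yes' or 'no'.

Answer: no

Derivation:
Initial: x=-9.0000 theta=0.3000
After 1 (propagate distance d=31): x=0.3000 theta=0.3000
After 2 (thin lens f=20): x=0.3000 theta=0.2850
After 3 (propagate distance d=24): x=7.1400 theta=0.2850
After 4 (curved mirror R=104): x=7.1400 theta=48/325 (≈0.1477)
After 5 (propagate distance d=24 (to screen)): x=1389/130 (≈10.6846) theta=48/325 (≈0.1477)
|theta_initial|=0.3000 |theta_final|=48/325 (≈0.1477) -> not increased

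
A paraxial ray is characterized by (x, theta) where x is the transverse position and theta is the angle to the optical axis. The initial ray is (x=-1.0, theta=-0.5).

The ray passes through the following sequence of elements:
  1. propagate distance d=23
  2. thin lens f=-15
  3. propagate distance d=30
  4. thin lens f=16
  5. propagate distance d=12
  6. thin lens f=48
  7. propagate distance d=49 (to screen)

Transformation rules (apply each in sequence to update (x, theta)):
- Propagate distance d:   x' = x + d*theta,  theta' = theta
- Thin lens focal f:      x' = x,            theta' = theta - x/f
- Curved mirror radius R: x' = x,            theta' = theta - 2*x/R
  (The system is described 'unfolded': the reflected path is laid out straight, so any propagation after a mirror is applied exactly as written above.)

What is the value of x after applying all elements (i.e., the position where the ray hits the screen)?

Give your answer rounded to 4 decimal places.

Initial: x=-1.0000 theta=-0.5000
After 1 (propagate distance d=23): x=-12.5000 theta=-0.5000
After 2 (thin lens f=-15): x=-12.5000 theta=-4/3 (≈-1.3333)
After 3 (propagate distance d=30): x=-52.5000 theta=-4/3 (≈-1.3333)
After 4 (thin lens f=16): x=-52.5000 theta=187/96 (≈1.9479)
After 5 (propagate distance d=12): x=-29.1250 theta=187/96 (≈1.9479)
After 6 (thin lens f=48): x=-29.1250 theta=327/128 (≈2.5547)
After 7 (propagate distance d=49 (to screen)): x=12295/128 (≈96.0547) theta=327/128 (≈2.5547)
Rounded to 4 decimal places: x = 96.0547

Answer: 96.0547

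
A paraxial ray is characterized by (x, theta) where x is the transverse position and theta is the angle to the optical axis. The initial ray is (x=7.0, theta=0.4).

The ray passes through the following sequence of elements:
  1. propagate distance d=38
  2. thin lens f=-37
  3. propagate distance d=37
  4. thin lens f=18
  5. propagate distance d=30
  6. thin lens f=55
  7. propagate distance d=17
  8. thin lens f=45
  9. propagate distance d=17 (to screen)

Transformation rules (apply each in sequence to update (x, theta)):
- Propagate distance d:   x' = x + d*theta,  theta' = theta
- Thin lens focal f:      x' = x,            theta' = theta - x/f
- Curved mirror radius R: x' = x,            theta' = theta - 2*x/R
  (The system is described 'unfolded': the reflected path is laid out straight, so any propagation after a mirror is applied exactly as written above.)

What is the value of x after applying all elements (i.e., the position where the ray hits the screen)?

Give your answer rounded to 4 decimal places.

Answer: -64.2661

Derivation:
Initial: x=7.0000 theta=0.4000
After 1 (propagate distance d=38): x=22.2000 theta=0.4000
After 2 (thin lens f=-37): x=22.2000 theta=1.0000
After 3 (propagate distance d=37): x=59.2000 theta=1.0000
After 4 (thin lens f=18): x=59.2000 theta=-103/45 (≈-2.2889)
After 5 (propagate distance d=30): x=-142/15 (≈-9.4667) theta=-103/45 (≈-2.2889)
After 6 (thin lens f=55): x=-142/15 (≈-9.4667) theta=-5239/2475 (≈-2.1168)
After 7 (propagate distance d=17): x=-112493/2475 (≈-45.4517) theta=-5239/2475 (≈-2.1168)
After 8 (thin lens f=45): x=-112493/2475 (≈-45.4517) theta=-123262/111375 (≈-1.1067)
After 9 (propagate distance d=17 (to screen)): x=-7157639/111375 (≈-64.2661) theta=-123262/111375 (≈-1.1067)
Rounded to 4 decimal places: x = -64.2661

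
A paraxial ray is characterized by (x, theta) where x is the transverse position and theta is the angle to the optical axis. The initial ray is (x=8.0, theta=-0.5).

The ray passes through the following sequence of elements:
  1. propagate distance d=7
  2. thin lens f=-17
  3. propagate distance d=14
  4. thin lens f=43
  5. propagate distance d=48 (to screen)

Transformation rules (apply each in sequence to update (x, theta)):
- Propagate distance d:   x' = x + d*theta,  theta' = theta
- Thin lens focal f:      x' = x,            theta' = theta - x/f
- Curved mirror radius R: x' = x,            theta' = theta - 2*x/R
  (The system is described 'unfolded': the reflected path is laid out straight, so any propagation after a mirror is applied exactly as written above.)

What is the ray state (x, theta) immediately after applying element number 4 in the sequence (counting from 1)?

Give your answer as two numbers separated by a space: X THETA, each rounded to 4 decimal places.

Initial: x=8.0000 theta=-0.5000
After 1 (propagate distance d=7): x=4.5000 theta=-0.5000
After 2 (thin lens f=-17): x=4.5000 theta=-4/17 (≈-0.2353)
After 3 (propagate distance d=14): x=41/34 (≈1.2059) theta=-4/17 (≈-0.2353)
After 4 (thin lens f=43): x=41/34 (≈1.2059) theta=-385/1462 (≈-0.2633)
Rounded to 4 decimal places: x = 1.2059, theta = -0.2633

Answer: 1.2059 -0.2633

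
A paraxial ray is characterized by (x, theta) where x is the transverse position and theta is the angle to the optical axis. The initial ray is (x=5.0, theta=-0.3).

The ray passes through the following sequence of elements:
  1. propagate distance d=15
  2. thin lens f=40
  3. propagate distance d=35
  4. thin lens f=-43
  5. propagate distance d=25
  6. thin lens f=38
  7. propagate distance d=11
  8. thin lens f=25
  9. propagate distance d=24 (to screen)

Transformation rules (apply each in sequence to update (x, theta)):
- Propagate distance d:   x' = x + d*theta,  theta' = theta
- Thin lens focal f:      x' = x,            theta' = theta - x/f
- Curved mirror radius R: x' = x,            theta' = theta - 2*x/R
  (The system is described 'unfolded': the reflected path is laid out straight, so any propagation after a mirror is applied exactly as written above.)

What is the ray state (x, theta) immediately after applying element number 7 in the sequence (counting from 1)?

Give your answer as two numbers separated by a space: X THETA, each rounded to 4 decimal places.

Initial: x=5.0000 theta=-0.3000
After 1 (propagate distance d=15): x=0.5000 theta=-0.3000
After 2 (thin lens f=40): x=0.5000 theta=-0.3125
After 3 (propagate distance d=35): x=-10.4375 theta=-0.3125
After 4 (thin lens f=-43): x=-10.4375 theta=-191/344 (≈-0.5552)
After 5 (propagate distance d=25): x=-16731/688 (≈-24.3183) theta=-191/344 (≈-0.5552)
After 6 (thin lens f=38): x=-16731/688 (≈-24.3183) theta=2215/26144 (≈0.0847)
After 7 (propagate distance d=11): x=-611413/26144 (≈-23.3864) theta=2215/26144 (≈0.0847)
Rounded to 4 decimal places: x = -23.3864, theta = 0.0847

Answer: -23.3864 0.0847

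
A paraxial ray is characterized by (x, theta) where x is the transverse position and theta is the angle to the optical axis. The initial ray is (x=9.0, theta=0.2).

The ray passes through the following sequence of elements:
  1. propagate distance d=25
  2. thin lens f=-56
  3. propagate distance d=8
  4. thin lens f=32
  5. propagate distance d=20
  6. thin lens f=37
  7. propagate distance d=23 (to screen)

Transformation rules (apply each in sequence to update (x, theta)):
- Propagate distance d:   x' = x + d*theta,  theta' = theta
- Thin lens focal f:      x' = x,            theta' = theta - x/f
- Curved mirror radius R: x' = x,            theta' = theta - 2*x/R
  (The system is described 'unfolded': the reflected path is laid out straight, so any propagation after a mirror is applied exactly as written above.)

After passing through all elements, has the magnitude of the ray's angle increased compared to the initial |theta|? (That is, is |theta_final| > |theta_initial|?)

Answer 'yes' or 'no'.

Initial: x=9.0000 theta=0.2000
After 1 (propagate distance d=25): x=14.0000 theta=0.2000
After 2 (thin lens f=-56): x=14.0000 theta=0.4500
After 3 (propagate distance d=8): x=17.6000 theta=0.4500
After 4 (thin lens f=32): x=17.6000 theta=-0.1000
After 5 (propagate distance d=20): x=15.6000 theta=-0.1000
After 6 (thin lens f=37): x=15.6000 theta=-193/370 (≈-0.5216)
After 7 (propagate distance d=23 (to screen)): x=1333/370 (≈3.6027) theta=-193/370 (≈-0.5216)
|theta_initial|=0.2000 |theta_final|=193/370 (≈0.5216) -> increased

Answer: yes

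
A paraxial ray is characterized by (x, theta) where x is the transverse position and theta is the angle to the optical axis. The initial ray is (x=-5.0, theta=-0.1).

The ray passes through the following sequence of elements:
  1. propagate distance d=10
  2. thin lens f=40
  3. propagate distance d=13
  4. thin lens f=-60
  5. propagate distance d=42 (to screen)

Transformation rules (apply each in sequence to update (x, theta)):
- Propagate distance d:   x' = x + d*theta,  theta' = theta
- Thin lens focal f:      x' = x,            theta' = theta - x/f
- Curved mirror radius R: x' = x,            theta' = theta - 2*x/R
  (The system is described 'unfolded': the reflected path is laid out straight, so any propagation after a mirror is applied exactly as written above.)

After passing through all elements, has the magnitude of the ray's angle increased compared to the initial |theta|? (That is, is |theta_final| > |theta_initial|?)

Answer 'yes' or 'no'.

Answer: no

Derivation:
Initial: x=-5.0000 theta=-0.1000
After 1 (propagate distance d=10): x=-6.0000 theta=-0.1000
After 2 (thin lens f=40): x=-6.0000 theta=0.0500
After 3 (propagate distance d=13): x=-5.3500 theta=0.0500
After 4 (thin lens f=-60): x=-5.3500 theta=-47/1200 (≈-0.0392)
After 5 (propagate distance d=42 (to screen)): x=-6.9950 theta=-47/1200 (≈-0.0392)
|theta_initial|=0.1000 |theta_final|=47/1200 (≈0.0392) -> not increased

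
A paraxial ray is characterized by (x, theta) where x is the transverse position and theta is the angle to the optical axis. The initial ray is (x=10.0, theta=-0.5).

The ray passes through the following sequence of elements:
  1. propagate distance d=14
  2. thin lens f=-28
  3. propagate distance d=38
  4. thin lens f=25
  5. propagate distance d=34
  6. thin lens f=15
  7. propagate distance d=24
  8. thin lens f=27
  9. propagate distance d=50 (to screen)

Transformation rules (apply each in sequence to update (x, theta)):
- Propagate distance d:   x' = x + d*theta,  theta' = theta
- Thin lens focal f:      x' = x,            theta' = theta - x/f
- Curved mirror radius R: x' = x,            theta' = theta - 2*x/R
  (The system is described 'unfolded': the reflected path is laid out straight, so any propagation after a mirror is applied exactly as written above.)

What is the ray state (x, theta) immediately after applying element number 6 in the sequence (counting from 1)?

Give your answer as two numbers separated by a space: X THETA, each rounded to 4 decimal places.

Initial: x=10.0000 theta=-0.5000
After 1 (propagate distance d=14): x=3.0000 theta=-0.5000
After 2 (thin lens f=-28): x=3.0000 theta=-11/28 (≈-0.3929)
After 3 (propagate distance d=38): x=-167/14 (≈-11.9286) theta=-11/28 (≈-0.3929)
After 4 (thin lens f=25): x=-167/14 (≈-11.9286) theta=59/700 (≈0.0843)
After 5 (propagate distance d=34): x=-1586/175 (≈-9.0629) theta=59/700 (≈0.0843)
After 6 (thin lens f=15): x=-1586/175 (≈-9.0629) theta=7229/10500 (≈0.6885)
Rounded to 4 decimal places: x = -9.0629, theta = 0.6885

Answer: -9.0629 0.6885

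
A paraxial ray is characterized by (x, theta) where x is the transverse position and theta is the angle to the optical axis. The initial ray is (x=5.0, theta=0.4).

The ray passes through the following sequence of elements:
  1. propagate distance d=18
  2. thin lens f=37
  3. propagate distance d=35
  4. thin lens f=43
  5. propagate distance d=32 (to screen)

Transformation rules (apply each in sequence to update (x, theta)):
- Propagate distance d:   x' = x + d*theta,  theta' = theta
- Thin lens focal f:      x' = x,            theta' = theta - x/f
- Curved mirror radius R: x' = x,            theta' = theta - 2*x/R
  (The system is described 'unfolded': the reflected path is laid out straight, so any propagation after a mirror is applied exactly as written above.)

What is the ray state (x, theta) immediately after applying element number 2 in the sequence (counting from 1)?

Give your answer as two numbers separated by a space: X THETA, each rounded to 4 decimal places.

Initial: x=5.0000 theta=0.4000
After 1 (propagate distance d=18): x=12.2000 theta=0.4000
After 2 (thin lens f=37): x=12.2000 theta=13/185 (≈0.0703)
Rounded to 4 decimal places: x = 12.2000, theta = 0.0703

Answer: 12.2000 0.0703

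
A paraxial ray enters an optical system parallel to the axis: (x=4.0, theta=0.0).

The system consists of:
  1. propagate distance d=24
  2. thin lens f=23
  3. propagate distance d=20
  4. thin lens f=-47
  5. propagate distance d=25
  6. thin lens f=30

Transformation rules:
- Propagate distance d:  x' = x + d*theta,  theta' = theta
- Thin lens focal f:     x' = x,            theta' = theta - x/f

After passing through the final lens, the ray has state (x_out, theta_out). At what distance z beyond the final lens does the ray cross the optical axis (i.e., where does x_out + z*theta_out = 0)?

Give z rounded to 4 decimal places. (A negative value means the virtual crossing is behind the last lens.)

Answer: -79.6953

Derivation:
Initial: x=4.0000 theta=0.0000
After 1 (propagate distance d=24): x=4.0000 theta=0.0000
After 2 (thin lens f=23): x=4.0000 theta=-4/23 (≈-0.1739)
After 3 (propagate distance d=20): x=12/23 (≈0.5217) theta=-4/23 (≈-0.1739)
After 4 (thin lens f=-47): x=12/23 (≈0.5217) theta=-176/1081 (≈-0.1628)
After 5 (propagate distance d=25): x=-3836/1081 (≈-3.5486) theta=-176/1081 (≈-0.1628)
After 6 (thin lens f=30): x=-3836/1081 (≈-3.5486) theta=-722/16215 (≈-0.0445)
z_focus = -x_out/theta_out = -(-3836/1081)/(-722/16215) = -28770/361 ≈ -79.6953
Rounded to 4 decimal places: z = -79.6953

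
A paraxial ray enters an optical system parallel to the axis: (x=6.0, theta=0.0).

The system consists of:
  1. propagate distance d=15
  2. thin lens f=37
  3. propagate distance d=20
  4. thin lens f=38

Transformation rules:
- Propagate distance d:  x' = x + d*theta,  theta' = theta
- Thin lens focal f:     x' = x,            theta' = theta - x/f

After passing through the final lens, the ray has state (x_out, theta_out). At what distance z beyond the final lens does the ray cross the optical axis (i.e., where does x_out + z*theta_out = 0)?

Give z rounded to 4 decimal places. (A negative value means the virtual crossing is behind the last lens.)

Answer: 11.7455

Derivation:
Initial: x=6.0000 theta=0.0000
After 1 (propagate distance d=15): x=6.0000 theta=0.0000
After 2 (thin lens f=37): x=6.0000 theta=-6/37 (≈-0.1622)
After 3 (propagate distance d=20): x=102/37 (≈2.7568) theta=-6/37 (≈-0.1622)
After 4 (thin lens f=38): x=102/37 (≈2.7568) theta=-165/703 (≈-0.2347)
z_focus = -x_out/theta_out = -(102/37)/(-165/703) = 646/55 ≈ 11.7455
Rounded to 4 decimal places: z = 11.7455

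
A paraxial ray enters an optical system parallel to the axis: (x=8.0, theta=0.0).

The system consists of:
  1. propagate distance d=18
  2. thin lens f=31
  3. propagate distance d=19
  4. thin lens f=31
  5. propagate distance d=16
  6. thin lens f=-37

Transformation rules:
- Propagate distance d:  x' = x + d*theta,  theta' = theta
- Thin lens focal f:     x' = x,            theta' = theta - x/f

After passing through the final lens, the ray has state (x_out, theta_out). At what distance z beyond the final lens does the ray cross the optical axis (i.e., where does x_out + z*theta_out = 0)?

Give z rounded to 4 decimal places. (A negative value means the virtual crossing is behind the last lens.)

Answer: -6.1311

Derivation:
Initial: x=8.0000 theta=0.0000
After 1 (propagate distance d=18): x=8.0000 theta=0.0000
After 2 (thin lens f=31): x=8.0000 theta=-8/31 (≈-0.2581)
After 3 (propagate distance d=19): x=96/31 (≈3.0968) theta=-8/31 (≈-0.2581)
After 4 (thin lens f=31): x=96/31 (≈3.0968) theta=-344/961 (≈-0.3580)
After 5 (propagate distance d=16): x=-2528/961 (≈-2.6306) theta=-344/961 (≈-0.3580)
After 6 (thin lens f=-37): x=-2528/961 (≈-2.6306) theta=-15256/35557 (≈-0.4291)
z_focus = -x_out/theta_out = -(-2528/961)/(-15256/35557) = -11692/1907 ≈ -6.1311
Rounded to 4 decimal places: z = -6.1311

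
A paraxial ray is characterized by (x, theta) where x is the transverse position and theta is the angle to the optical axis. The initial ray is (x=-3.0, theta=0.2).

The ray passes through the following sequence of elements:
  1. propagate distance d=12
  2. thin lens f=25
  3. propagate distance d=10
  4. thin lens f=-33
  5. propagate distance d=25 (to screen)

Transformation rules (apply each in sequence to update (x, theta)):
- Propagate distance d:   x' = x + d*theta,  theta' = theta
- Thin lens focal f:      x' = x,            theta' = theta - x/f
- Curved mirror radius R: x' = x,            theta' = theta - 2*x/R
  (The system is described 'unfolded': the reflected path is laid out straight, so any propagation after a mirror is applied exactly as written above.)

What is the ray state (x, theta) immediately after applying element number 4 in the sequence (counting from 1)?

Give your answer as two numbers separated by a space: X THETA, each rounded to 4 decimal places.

Answer: 1.6400 0.2737

Derivation:
Initial: x=-3.0000 theta=0.2000
After 1 (propagate distance d=12): x=-0.6000 theta=0.2000
After 2 (thin lens f=25): x=-0.6000 theta=0.2240
After 3 (propagate distance d=10): x=1.6400 theta=0.2240
After 4 (thin lens f=-33): x=1.6400 theta=1129/4125 (≈0.2737)
Rounded to 4 decimal places: x = 1.6400, theta = 0.2737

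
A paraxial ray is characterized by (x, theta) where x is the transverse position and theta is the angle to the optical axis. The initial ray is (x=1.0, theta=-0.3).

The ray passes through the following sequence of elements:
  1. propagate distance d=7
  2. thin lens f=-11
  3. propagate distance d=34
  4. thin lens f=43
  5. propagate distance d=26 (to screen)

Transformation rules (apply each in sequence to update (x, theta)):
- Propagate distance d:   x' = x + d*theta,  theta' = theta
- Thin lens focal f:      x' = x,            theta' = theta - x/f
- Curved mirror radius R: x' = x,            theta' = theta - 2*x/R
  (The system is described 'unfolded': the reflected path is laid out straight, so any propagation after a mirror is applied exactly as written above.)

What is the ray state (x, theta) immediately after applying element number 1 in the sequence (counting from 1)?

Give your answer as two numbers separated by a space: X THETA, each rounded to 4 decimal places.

Answer: -1.1000 -0.3000

Derivation:
Initial: x=1.0000 theta=-0.3000
After 1 (propagate distance d=7): x=-1.1000 theta=-0.3000
Rounded to 4 decimal places: x = -1.1000, theta = -0.3000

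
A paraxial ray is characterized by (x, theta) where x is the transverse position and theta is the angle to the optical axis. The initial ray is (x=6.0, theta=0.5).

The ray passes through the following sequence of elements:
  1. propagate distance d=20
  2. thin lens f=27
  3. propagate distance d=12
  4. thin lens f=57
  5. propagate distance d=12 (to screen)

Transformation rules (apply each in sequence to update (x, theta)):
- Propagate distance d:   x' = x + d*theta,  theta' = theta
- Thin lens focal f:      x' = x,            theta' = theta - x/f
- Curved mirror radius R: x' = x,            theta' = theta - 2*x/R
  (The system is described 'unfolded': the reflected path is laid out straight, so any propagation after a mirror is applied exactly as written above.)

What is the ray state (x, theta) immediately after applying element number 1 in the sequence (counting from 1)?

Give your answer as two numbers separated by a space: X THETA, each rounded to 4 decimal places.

Initial: x=6.0000 theta=0.5000
After 1 (propagate distance d=20): x=16.0000 theta=0.5000
Rounded to 4 decimal places: x = 16.0000, theta = 0.5000

Answer: 16.0000 0.5000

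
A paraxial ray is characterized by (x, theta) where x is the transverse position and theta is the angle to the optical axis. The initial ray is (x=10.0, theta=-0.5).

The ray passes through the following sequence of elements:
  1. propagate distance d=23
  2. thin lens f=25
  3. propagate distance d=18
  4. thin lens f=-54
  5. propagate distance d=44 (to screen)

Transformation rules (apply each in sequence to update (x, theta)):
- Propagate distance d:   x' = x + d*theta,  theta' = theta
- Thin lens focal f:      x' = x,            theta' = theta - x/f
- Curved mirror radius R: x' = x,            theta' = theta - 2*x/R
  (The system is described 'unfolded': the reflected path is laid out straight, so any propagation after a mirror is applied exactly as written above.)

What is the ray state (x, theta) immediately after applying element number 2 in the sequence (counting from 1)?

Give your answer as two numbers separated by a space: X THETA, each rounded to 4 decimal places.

Initial: x=10.0000 theta=-0.5000
After 1 (propagate distance d=23): x=-1.5000 theta=-0.5000
After 2 (thin lens f=25): x=-1.5000 theta=-0.4400
Rounded to 4 decimal places: x = -1.5000, theta = -0.4400

Answer: -1.5000 -0.4400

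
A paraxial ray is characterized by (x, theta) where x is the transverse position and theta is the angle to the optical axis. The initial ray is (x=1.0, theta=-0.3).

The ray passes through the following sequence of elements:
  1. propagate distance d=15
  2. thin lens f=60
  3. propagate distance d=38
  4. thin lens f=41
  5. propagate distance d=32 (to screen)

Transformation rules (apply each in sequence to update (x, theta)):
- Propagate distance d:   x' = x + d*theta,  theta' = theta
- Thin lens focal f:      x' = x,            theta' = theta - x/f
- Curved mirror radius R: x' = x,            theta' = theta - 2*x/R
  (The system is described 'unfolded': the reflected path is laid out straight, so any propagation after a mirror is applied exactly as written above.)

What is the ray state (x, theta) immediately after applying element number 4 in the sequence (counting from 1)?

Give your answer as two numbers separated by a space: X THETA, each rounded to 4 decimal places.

Answer: -12.6833 0.0677

Derivation:
Initial: x=1.0000 theta=-0.3000
After 1 (propagate distance d=15): x=-3.5000 theta=-0.3000
After 2 (thin lens f=60): x=-3.5000 theta=-29/120 (≈-0.2417)
After 3 (propagate distance d=38): x=-761/60 (≈-12.6833) theta=-29/120 (≈-0.2417)
After 4 (thin lens f=41): x=-761/60 (≈-12.6833) theta=111/1640 (≈0.0677)
Rounded to 4 decimal places: x = -12.6833, theta = 0.0677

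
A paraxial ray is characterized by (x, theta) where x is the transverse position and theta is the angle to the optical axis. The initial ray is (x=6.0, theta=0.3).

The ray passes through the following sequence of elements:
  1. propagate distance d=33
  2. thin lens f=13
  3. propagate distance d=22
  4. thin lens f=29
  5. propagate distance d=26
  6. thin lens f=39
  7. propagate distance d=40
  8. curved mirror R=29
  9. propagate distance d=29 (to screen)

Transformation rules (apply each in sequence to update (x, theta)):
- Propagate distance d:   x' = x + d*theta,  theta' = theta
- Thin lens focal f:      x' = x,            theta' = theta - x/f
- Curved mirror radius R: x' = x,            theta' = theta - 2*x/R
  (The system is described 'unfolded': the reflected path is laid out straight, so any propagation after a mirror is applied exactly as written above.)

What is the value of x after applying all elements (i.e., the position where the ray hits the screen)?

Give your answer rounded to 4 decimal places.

Answer: 26.0401

Derivation:
Initial: x=6.0000 theta=0.3000
After 1 (propagate distance d=33): x=15.9000 theta=0.3000
After 2 (thin lens f=13): x=15.9000 theta=-12/13 (≈-0.9231)
After 3 (propagate distance d=22): x=-573/130 (≈-4.4077) theta=-12/13 (≈-0.9231)
After 4 (thin lens f=29): x=-573/130 (≈-4.4077) theta=-2907/3770 (≈-0.7711)
After 5 (propagate distance d=26): x=-92199/3770 (≈-24.4560) theta=-2907/3770 (≈-0.7711)
After 6 (thin lens f=39): x=-92199/3770 (≈-24.4560) theta=-3529/24505 (≈-0.1440)
After 7 (propagate distance d=40): x=-1480907/49010 (≈-30.2164) theta=-3529/24505 (≈-0.1440)
After 8 (curved mirror R=29): x=-1480907/49010 (≈-30.2164) theta=1378566/710645 (≈1.9399)
After 9 (propagate distance d=29 (to screen)): x=255245/9802 (≈26.0401) theta=1378566/710645 (≈1.9399)
Rounded to 4 decimal places: x = 26.0401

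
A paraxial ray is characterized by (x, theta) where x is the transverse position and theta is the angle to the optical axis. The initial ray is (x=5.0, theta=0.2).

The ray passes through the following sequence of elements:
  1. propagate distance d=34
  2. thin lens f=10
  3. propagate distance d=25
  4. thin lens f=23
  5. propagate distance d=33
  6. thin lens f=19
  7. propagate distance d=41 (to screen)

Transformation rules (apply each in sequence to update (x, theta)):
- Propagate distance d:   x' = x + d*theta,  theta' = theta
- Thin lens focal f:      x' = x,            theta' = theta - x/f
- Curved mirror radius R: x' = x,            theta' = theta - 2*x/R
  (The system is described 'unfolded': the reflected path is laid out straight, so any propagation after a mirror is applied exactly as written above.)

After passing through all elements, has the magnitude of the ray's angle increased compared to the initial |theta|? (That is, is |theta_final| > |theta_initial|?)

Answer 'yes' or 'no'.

Initial: x=5.0000 theta=0.2000
After 1 (propagate distance d=34): x=11.8000 theta=0.2000
After 2 (thin lens f=10): x=11.8000 theta=-0.9800
After 3 (propagate distance d=25): x=-12.7000 theta=-0.9800
After 4 (thin lens f=23): x=-12.7000 theta=-246/575 (≈-0.4278)
After 5 (propagate distance d=33): x=-30841/1150 (≈-26.8183) theta=-246/575 (≈-0.4278)
After 6 (thin lens f=19): x=-30841/1150 (≈-26.8183) theta=21493/21850 (≈0.9837)
After 7 (propagate distance d=41 (to screen)): x=147617/10925 (≈13.5119) theta=21493/21850 (≈0.9837)
|theta_initial|=0.2000 |theta_final|=21493/21850 (≈0.9837) -> increased

Answer: yes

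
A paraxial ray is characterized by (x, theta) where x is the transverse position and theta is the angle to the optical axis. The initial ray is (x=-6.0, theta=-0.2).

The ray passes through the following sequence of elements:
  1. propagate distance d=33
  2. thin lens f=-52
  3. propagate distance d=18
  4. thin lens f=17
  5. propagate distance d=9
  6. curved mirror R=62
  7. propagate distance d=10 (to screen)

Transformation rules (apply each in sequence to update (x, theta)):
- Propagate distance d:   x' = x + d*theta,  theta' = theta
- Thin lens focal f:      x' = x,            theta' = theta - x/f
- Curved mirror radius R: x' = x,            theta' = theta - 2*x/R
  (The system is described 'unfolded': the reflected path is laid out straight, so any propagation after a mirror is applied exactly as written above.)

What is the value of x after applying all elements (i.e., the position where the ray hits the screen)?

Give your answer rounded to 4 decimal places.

Answer: -1.5794

Derivation:
Initial: x=-6.0000 theta=-0.2000
After 1 (propagate distance d=33): x=-12.6000 theta=-0.2000
After 2 (thin lens f=-52): x=-12.6000 theta=-23/52 (≈-0.4423)
After 3 (propagate distance d=18): x=-2673/130 (≈-20.5615) theta=-23/52 (≈-0.4423)
After 4 (thin lens f=17): x=-2673/130 (≈-20.5615) theta=3391/4420 (≈0.7672)
After 5 (propagate distance d=9): x=-60363/4420 (≈-13.6568) theta=3391/4420 (≈0.7672)
After 6 (curved mirror R=62): x=-60363/4420 (≈-13.6568) theta=41371/34255 (≈1.2077)
After 7 (propagate distance d=10 (to screen)): x=-216413/137020 (≈-1.5794) theta=41371/34255 (≈1.2077)
Rounded to 4 decimal places: x = -1.5794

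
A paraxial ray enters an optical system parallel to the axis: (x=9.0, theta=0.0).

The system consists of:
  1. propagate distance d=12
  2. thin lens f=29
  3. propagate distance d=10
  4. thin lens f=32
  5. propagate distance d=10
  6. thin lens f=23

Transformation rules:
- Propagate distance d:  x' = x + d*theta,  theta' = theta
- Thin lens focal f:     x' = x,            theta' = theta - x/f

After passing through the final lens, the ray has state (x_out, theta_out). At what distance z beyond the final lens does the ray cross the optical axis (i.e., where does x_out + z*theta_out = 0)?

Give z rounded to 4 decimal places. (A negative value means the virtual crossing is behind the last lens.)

Initial: x=9.0000 theta=0.0000
After 1 (propagate distance d=12): x=9.0000 theta=0.0000
After 2 (thin lens f=29): x=9.0000 theta=-9/29 (≈-0.3103)
After 3 (propagate distance d=10): x=171/29 (≈5.8966) theta=-9/29 (≈-0.3103)
After 4 (thin lens f=32): x=171/29 (≈5.8966) theta=-459/928 (≈-0.4946)
After 5 (propagate distance d=10): x=441/464 (≈0.9504) theta=-459/928 (≈-0.4946)
After 6 (thin lens f=23): x=441/464 (≈0.9504) theta=-11439/21344 (≈-0.5359)
z_focus = -x_out/theta_out = -(441/464)/(-11439/21344) = 2254/1271 ≈ 1.7734
Rounded to 4 decimal places: z = 1.7734

Answer: 1.7734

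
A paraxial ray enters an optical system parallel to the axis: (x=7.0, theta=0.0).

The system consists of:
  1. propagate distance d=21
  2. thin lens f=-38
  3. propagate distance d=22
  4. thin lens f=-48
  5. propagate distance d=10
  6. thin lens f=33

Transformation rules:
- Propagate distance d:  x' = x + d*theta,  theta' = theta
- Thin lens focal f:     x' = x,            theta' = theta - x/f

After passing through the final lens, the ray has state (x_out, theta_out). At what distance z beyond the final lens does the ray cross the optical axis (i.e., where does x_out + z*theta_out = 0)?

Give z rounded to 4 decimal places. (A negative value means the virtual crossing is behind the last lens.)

Answer: 330.0000

Derivation:
Initial: x=7.0000 theta=0.0000
After 1 (propagate distance d=21): x=7.0000 theta=0.0000
After 2 (thin lens f=-38): x=7.0000 theta=7/38 (≈0.1842)
After 3 (propagate distance d=22): x=210/19 (≈11.0526) theta=7/38 (≈0.1842)
After 4 (thin lens f=-48): x=210/19 (≈11.0526) theta=63/152 (≈0.4145)
After 5 (propagate distance d=10): x=1155/76 (≈15.1974) theta=63/152 (≈0.4145)
After 6 (thin lens f=33): x=1155/76 (≈15.1974) theta=-7/152 (≈-0.0461)
z_focus = -x_out/theta_out = -(1155/76)/(-7/152) = 330.0000
Rounded to 4 decimal places: z = 330.0000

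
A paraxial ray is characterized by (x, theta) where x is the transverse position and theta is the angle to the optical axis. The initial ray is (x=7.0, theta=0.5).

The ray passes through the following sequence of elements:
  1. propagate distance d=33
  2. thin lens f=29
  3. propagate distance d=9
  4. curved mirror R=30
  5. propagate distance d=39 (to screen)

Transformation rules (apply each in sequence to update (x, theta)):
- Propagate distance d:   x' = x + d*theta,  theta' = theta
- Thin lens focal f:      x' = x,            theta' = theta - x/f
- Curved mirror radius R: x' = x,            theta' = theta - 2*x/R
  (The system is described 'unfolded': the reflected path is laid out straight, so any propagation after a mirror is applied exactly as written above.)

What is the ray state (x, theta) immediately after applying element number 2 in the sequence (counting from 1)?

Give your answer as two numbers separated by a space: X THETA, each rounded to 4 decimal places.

Answer: 23.5000 -0.3103

Derivation:
Initial: x=7.0000 theta=0.5000
After 1 (propagate distance d=33): x=23.5000 theta=0.5000
After 2 (thin lens f=29): x=23.5000 theta=-9/29 (≈-0.3103)
Rounded to 4 decimal places: x = 23.5000, theta = -0.3103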